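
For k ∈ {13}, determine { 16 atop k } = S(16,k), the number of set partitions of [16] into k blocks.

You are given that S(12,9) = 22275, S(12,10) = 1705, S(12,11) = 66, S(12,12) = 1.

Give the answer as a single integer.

@13  (13,10):1705·10+22275→39325, (13,11):66·11+1705→2431, (13,12):1·12+66→78, (13,13):0·13+1→1
@14  (14,11):2431·11+39325→66066, (14,12):78·12+2431→3367, (14,13):1·13+78→91
@15  (15,12):3367·12+66066→106470, (15,13):91·13+3367→4550
@16  (16,13):4550·13+106470→165620
Read S(16,13) = 165620.

165620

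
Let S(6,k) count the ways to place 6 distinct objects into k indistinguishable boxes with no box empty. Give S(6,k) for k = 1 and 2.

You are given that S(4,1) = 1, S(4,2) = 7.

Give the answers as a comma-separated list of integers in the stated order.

[5] T[5,1]:1*1+0=1 · T[5,2]:2*7+1=15
[6] T[6,1]:1*1+0=1 · T[6,2]:2*15+1=31
Read S(6,1) = 1, S(6,2) = 31.

1, 31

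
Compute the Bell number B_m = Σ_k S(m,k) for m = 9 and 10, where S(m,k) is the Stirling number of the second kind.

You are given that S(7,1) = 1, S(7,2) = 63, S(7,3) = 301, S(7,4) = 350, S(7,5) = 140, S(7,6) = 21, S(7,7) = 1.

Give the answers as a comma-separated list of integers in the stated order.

[8] T[8,1]:1*1+0=1 · T[8,2]:2*63+1=127 · T[8,3]:3*301+63=966 · T[8,4]:4*350+301=1701 · T[8,5]:5*140+350=1050 · T[8,6]:6*21+140=266 · T[8,7]:7*1+21=28 · T[8,8]:8*0+1=1
[9] T[9,1]:1*1+0=1 · T[9,2]:2*127+1=255 · T[9,3]:3*966+127=3025 · T[9,4]:4*1701+966=7770 · T[9,5]:5*1050+1701=6951 · T[9,6]:6*266+1050=2646 · T[9,7]:7*28+266=462 · T[9,8]:8*1+28=36 · T[9,9]:9*0+1=1
[10] T[10,1]:1*1+0=1 · T[10,2]:2*255+1=511 · T[10,3]:3*3025+255=9330 · T[10,4]:4*7770+3025=34105 · T[10,5]:5*6951+7770=42525 · T[10,6]:6*2646+6951=22827 · T[10,7]:7*462+2646=5880 · T[10,8]:8*36+462=750 · T[10,9]:9*1+36=45 · T[10,10]:10*0+1=1
B_9 = ΣS(9,k) = 1+255+3025+7770+6951+2646+462+36+1 = 21147
B_10 = ΣS(10,k) = 1+511+9330+34105+42525+22827+5880+750+45+1 = 115975

21147, 115975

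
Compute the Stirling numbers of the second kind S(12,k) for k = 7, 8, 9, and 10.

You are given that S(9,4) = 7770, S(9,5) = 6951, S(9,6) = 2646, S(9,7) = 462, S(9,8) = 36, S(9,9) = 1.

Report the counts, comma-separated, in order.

row 10: T[10][5]=5·6951+7770=42525  T[10][6]=6·2646+6951=22827  T[10][7]=7·462+2646=5880  T[10][8]=8·36+462=750  T[10][9]=9·1+36=45  T[10][10]=10·0+1=1
row 11: T[11][6]=6·22827+42525=179487  T[11][7]=7·5880+22827=63987  T[11][8]=8·750+5880=11880  T[11][9]=9·45+750=1155  T[11][10]=10·1+45=55
row 12: T[12][7]=7·63987+179487=627396  T[12][8]=8·11880+63987=159027  T[12][9]=9·1155+11880=22275  T[12][10]=10·55+1155=1705
Read S(12,7) = 627396, S(12,8) = 159027, S(12,9) = 22275, S(12,10) = 1705.

627396, 159027, 22275, 1705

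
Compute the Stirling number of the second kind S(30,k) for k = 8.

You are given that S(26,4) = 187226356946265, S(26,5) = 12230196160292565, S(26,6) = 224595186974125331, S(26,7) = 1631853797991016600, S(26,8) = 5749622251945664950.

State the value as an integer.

row 27: T[27][5]=5·12230196160292565+187226356946265=61338207158409090  T[27][6]=6·224595186974125331+12230196160292565=1359801318005044551  T[27][7]=7·1631853797991016600+224595186974125331=11647571772911241531  T[27][8]=8·5749622251945664950+1631853797991016600=47628831813556336200
row 28: T[28][6]=6·1359801318005044551+61338207158409090=8220146115188676396  T[28][7]=7·11647571772911241531+1359801318005044551=82892803728383735268  T[28][8]=8·47628831813556336200+11647571772911241531=392678226281361931131
row 29: T[29][7]=7·82892803728383735268+8220146115188676396=588469772213874823272  T[29][8]=8·392678226281361931131+82892803728383735268=3224318613979279184316
row 30: T[30][8]=8·3224318613979279184316+588469772213874823272=26383018684048108297800
Read S(30,8) = 26383018684048108297800.

26383018684048108297800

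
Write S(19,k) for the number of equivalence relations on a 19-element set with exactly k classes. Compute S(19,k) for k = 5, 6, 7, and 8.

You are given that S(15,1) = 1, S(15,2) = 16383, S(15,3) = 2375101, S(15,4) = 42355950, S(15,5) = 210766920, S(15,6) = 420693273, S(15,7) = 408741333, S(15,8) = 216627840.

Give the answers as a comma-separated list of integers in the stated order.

@16  (16,2):16383·2+1→32767, (16,3):2375101·3+16383→7141686, (16,4):42355950·4+2375101→171798901, (16,5):210766920·5+42355950→1096190550, (16,6):420693273·6+210766920→2734926558, (16,7):408741333·7+420693273→3281882604, (16,8):216627840·8+408741333→2141764053
@17  (17,3):7141686·3+32767→21457825, (17,4):171798901·4+7141686→694337290, (17,5):1096190550·5+171798901→5652751651, (17,6):2734926558·6+1096190550→17505749898, (17,7):3281882604·7+2734926558→25708104786, (17,8):2141764053·8+3281882604→20415995028
@18  (18,4):694337290·4+21457825→2798806985, (18,5):5652751651·5+694337290→28958095545, (18,6):17505749898·6+5652751651→110687251039, (18,7):25708104786·7+17505749898→197462483400, (18,8):20415995028·8+25708104786→189036065010
@19  (19,5):28958095545·5+2798806985→147589284710, (19,6):110687251039·6+28958095545→693081601779, (19,7):197462483400·7+110687251039→1492924634839, (19,8):189036065010·8+197462483400→1709751003480
Read S(19,5) = 147589284710, S(19,6) = 693081601779, S(19,7) = 1492924634839, S(19,8) = 1709751003480.

147589284710, 693081601779, 1492924634839, 1709751003480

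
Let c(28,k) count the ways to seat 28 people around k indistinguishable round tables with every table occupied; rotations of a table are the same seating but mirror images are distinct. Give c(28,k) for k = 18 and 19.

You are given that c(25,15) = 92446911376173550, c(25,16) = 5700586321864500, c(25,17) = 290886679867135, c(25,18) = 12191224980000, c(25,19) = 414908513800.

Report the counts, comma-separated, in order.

1340675942971287195, 60383004803151030

@26  (26,16):5700586321864500·25+92446911376173550→234961569422786050, (26,17):290886679867135·25+5700586321864500→12972753318542875, (26,18):12191224980000·25+290886679867135→595667304367135, (26,19):414908513800·25+12191224980000→22563937825000
@27  (27,17):12972753318542875·26+234961569422786050→572253155704900800, (27,18):595667304367135·26+12972753318542875→28460103232088385, (27,19):22563937825000·26+595667304367135→1182329687817135
@28  (28,18):28460103232088385·27+572253155704900800→1340675942971287195, (28,19):1182329687817135·27+28460103232088385→60383004803151030
Read c(28,18) = 1340675942971287195, c(28,19) = 60383004803151030.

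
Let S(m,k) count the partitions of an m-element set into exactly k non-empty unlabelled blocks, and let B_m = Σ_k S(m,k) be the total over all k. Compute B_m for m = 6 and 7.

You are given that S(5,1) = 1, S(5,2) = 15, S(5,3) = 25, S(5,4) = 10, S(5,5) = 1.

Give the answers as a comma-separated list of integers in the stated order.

203, 877

row 6: T[6][1]=1·1+0=1  T[6][2]=2·15+1=31  T[6][3]=3·25+15=90  T[6][4]=4·10+25=65  T[6][5]=5·1+10=15  T[6][6]=6·0+1=1
row 7: T[7][1]=1·1+0=1  T[7][2]=2·31+1=63  T[7][3]=3·90+31=301  T[7][4]=4·65+90=350  T[7][5]=5·15+65=140  T[7][6]=6·1+15=21  T[7][7]=7·0+1=1
B_6 = ΣS(6,k) = 1+31+90+65+15+1 = 203
B_7 = ΣS(7,k) = 1+63+301+350+140+21+1 = 877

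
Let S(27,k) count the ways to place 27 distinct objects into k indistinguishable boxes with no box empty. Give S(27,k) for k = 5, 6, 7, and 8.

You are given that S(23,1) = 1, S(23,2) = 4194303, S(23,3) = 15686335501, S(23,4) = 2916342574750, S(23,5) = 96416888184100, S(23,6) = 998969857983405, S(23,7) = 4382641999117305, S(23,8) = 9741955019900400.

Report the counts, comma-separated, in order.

61338207158409090, 1359801318005044551, 11647571772911241531, 47628831813556336200

@24  (24,2):4194303·2+1→8388607, (24,3):15686335501·3+4194303→47063200806, (24,4):2916342574750·4+15686335501→11681056634501, (24,5):96416888184100·5+2916342574750→485000783495250, (24,6):998969857983405·6+96416888184100→6090236036084530, (24,7):4382641999117305·7+998969857983405→31677463851804540, (24,8):9741955019900400·8+4382641999117305→82318282158320505
@25  (25,3):47063200806·3+8388607→141197991025, (25,4):11681056634501·4+47063200806→46771289738810, (25,5):485000783495250·5+11681056634501→2436684974110751, (25,6):6090236036084530·6+485000783495250→37026417000002430, (25,7):31677463851804540·7+6090236036084530→227832482998716310, (25,8):82318282158320505·8+31677463851804540→690223721118368580
@26  (26,4):46771289738810·4+141197991025→187226356946265, (26,5):2436684974110751·5+46771289738810→12230196160292565, (26,6):37026417000002430·6+2436684974110751→224595186974125331, (26,7):227832482998716310·7+37026417000002430→1631853797991016600, (26,8):690223721118368580·8+227832482998716310→5749622251945664950
@27  (27,5):12230196160292565·5+187226356946265→61338207158409090, (27,6):224595186974125331·6+12230196160292565→1359801318005044551, (27,7):1631853797991016600·7+224595186974125331→11647571772911241531, (27,8):5749622251945664950·8+1631853797991016600→47628831813556336200
Read S(27,5) = 61338207158409090, S(27,6) = 1359801318005044551, S(27,7) = 11647571772911241531, S(27,8) = 47628831813556336200.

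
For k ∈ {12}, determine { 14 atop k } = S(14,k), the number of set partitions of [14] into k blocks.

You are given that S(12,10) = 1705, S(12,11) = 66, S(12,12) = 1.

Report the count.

[13] T[13,11]:11*66+1705=2431 · T[13,12]:12*1+66=78
[14] T[14,12]:12*78+2431=3367
Read S(14,12) = 3367.

3367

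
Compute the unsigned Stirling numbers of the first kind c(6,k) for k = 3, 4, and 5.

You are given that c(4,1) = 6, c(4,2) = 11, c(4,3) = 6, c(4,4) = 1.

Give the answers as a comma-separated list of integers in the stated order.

@5  (5,2):11·4+6→50, (5,3):6·4+11→35, (5,4):1·4+6→10, (5,5):0·4+1→1
@6  (6,3):35·5+50→225, (6,4):10·5+35→85, (6,5):1·5+10→15
Read c(6,3) = 225, c(6,4) = 85, c(6,5) = 15.

225, 85, 15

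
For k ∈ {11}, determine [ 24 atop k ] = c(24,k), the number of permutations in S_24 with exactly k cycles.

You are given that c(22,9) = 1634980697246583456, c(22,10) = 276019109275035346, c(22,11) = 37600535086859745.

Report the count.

33081711368574204996

i=23: T(23,10)=1634980697246583456+22·276019109275035346=7707401101297361068 | T(23,11)=276019109275035346+22·37600535086859745=1103230881185949736
i=24: T(24,11)=7707401101297361068+23·1103230881185949736=33081711368574204996
Read c(24,11) = 33081711368574204996.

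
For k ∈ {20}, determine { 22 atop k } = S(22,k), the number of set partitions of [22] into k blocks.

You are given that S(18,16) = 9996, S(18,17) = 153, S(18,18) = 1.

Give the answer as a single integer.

23485

r19: T_19,17=17×153+9996=12597; T_19,18=18×1+153=171; T_19,19=19×0+1=1
r20: T_20,18=18×171+12597=15675; T_20,19=19×1+171=190; T_20,20=20×0+1=1
r21: T_21,19=19×190+15675=19285; T_21,20=20×1+190=210
r22: T_22,20=20×210+19285=23485
Read S(22,20) = 23485.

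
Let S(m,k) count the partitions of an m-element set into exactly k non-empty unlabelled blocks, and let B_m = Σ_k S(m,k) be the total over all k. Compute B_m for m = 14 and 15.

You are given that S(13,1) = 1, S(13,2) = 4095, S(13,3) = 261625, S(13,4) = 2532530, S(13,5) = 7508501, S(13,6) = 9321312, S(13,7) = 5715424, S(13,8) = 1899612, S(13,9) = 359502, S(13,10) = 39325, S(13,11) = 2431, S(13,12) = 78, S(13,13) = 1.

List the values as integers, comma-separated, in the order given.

190899322, 1382958545

r14: T_14,1=1×1+0=1; T_14,2=2×4095+1=8191; T_14,3=3×261625+4095=788970; T_14,4=4×2532530+261625=10391745; T_14,5=5×7508501+2532530=40075035; T_14,6=6×9321312+7508501=63436373; T_14,7=7×5715424+9321312=49329280; T_14,8=8×1899612+5715424=20912320; T_14,9=9×359502+1899612=5135130; T_14,10=10×39325+359502=752752; T_14,11=11×2431+39325=66066; T_14,12=12×78+2431=3367; T_14,13=13×1+78=91; T_14,14=14×0+1=1
r15: T_15,1=1×1+0=1; T_15,2=2×8191+1=16383; T_15,3=3×788970+8191=2375101; T_15,4=4×10391745+788970=42355950; T_15,5=5×40075035+10391745=210766920; T_15,6=6×63436373+40075035=420693273; T_15,7=7×49329280+63436373=408741333; T_15,8=8×20912320+49329280=216627840; T_15,9=9×5135130+20912320=67128490; T_15,10=10×752752+5135130=12662650; T_15,11=11×66066+752752=1479478; T_15,12=12×3367+66066=106470; T_15,13=13×91+3367=4550; T_15,14=14×1+91=105; T_15,15=15×0+1=1
B_14 = ΣS(14,k) = 1+8191+788970+10391745+40075035+63436373+49329280+20912320+5135130+752752+66066+3367+91+1 = 190899322
B_15 = ΣS(15,k) = 1+16383+2375101+42355950+210766920+420693273+408741333+216627840+67128490+12662650+1479478+106470+4550+105+1 = 1382958545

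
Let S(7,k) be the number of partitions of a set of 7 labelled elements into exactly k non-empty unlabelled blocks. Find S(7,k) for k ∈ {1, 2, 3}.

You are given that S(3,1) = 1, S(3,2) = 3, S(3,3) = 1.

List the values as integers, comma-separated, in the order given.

i=4: T(4,1)=0+1·1=1 | T(4,2)=1+2·3=7 | T(4,3)=3+3·1=6
i=5: T(5,1)=0+1·1=1 | T(5,2)=1+2·7=15 | T(5,3)=7+3·6=25
i=6: T(6,1)=0+1·1=1 | T(6,2)=1+2·15=31 | T(6,3)=15+3·25=90
i=7: T(7,1)=0+1·1=1 | T(7,2)=1+2·31=63 | T(7,3)=31+3·90=301
Read S(7,1) = 1, S(7,2) = 63, S(7,3) = 301.

1, 63, 301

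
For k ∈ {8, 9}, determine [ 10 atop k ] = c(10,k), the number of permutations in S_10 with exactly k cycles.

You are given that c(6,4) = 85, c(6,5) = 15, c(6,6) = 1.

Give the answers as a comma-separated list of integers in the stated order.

@7  (7,5):15·6+85→175, (7,6):1·6+15→21, (7,7):0·6+1→1
@8  (8,6):21·7+175→322, (8,7):1·7+21→28, (8,8):0·7+1→1
@9  (9,7):28·8+322→546, (9,8):1·8+28→36, (9,9):0·8+1→1
@10  (10,8):36·9+546→870, (10,9):1·9+36→45
Read c(10,8) = 870, c(10,9) = 45.

870, 45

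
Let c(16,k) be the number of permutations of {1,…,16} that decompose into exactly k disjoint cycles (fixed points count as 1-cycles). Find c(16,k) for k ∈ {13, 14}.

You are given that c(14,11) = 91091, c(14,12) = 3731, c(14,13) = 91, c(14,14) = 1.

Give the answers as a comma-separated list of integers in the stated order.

218400, 6580

@15  (15,12):3731·14+91091→143325, (15,13):91·14+3731→5005, (15,14):1·14+91→105
@16  (16,13):5005·15+143325→218400, (16,14):105·15+5005→6580
Read c(16,13) = 218400, c(16,14) = 6580.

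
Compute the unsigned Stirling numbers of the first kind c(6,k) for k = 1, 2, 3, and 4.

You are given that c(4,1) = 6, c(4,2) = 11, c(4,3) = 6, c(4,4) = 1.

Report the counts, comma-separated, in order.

i=5: T(5,1)=0+4·6=24 | T(5,2)=6+4·11=50 | T(5,3)=11+4·6=35 | T(5,4)=6+4·1=10
i=6: T(6,1)=0+5·24=120 | T(6,2)=24+5·50=274 | T(6,3)=50+5·35=225 | T(6,4)=35+5·10=85
Read c(6,1) = 120, c(6,2) = 274, c(6,3) = 225, c(6,4) = 85.

120, 274, 225, 85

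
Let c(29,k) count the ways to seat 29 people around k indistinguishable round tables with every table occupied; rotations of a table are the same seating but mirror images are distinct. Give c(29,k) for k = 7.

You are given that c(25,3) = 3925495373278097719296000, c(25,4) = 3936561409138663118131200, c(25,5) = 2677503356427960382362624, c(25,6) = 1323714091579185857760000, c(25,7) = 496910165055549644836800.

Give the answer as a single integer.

row 26: T[26][4]=25·3936561409138663118131200+3925495373278097719296000=102339530601744675672576000  T[26][5]=25·2677503356427960382362624+3936561409138663118131200=70874145319837672677196800  T[26][6]=25·1323714091579185857760000+2677503356427960382362624=35770355645907606826362624  T[26][7]=25·496910165055549644836800+1323714091579185857760000=13746468217967926978680000
row 27: T[27][5]=26·70874145319837672677196800+102339530601744675672576000=1945067308917524165279692800  T[27][6]=26·35770355645907606826362624+70874145319837672677196800=1000903392113435450162625024  T[27][7]=26·13746468217967926978680000+35770355645907606826362624=393178529313073708272042624
row 28: T[28][6]=27·1000903392113435450162625024+1945067308917524165279692800=28969458895980281319670568448  T[28][7]=27·393178529313073708272042624+1000903392113435450162625024=11616723683566425573507775872
row 29: T[29][7]=28·11616723683566425573507775872+28969458895980281319670568448=354237722035840197377888292864
Read c(29,7) = 354237722035840197377888292864.

354237722035840197377888292864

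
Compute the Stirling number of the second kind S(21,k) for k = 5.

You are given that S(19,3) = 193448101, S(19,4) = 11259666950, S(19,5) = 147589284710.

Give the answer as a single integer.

r20: T_20,4=4×11259666950+193448101=45232115901; T_20,5=5×147589284710+11259666950=749206090500
r21: T_21,5=5×749206090500+45232115901=3791262568401
Read S(21,5) = 3791262568401.

3791262568401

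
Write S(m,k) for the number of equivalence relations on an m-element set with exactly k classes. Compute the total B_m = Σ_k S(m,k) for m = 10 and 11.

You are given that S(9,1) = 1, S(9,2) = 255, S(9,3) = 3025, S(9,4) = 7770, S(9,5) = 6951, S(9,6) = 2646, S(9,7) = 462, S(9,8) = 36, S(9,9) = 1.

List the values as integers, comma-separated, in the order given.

i=10: T(10,1)=0+1·1=1 | T(10,2)=1+2·255=511 | T(10,3)=255+3·3025=9330 | T(10,4)=3025+4·7770=34105 | T(10,5)=7770+5·6951=42525 | T(10,6)=6951+6·2646=22827 | T(10,7)=2646+7·462=5880 | T(10,8)=462+8·36=750 | T(10,9)=36+9·1=45 | T(10,10)=1+10·0=1
i=11: T(11,1)=0+1·1=1 | T(11,2)=1+2·511=1023 | T(11,3)=511+3·9330=28501 | T(11,4)=9330+4·34105=145750 | T(11,5)=34105+5·42525=246730 | T(11,6)=42525+6·22827=179487 | T(11,7)=22827+7·5880=63987 | T(11,8)=5880+8·750=11880 | T(11,9)=750+9·45=1155 | T(11,10)=45+10·1=55 | T(11,11)=1+11·0=1
B_10 = ΣS(10,k) = 1+511+9330+34105+42525+22827+5880+750+45+1 = 115975
B_11 = ΣS(11,k) = 1+1023+28501+145750+246730+179487+63987+11880+1155+55+1 = 678570

115975, 678570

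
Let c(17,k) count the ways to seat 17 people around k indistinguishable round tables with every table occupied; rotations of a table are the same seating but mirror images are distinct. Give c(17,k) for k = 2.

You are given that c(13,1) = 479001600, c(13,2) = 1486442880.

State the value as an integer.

row 14: T[14][1]=13·479001600+0=6227020800  T[14][2]=13·1486442880+479001600=19802759040
row 15: T[15][1]=14·6227020800+0=87178291200  T[15][2]=14·19802759040+6227020800=283465647360
row 16: T[16][1]=15·87178291200+0=1307674368000  T[16][2]=15·283465647360+87178291200=4339163001600
row 17: T[17][2]=16·4339163001600+1307674368000=70734282393600
Read c(17,2) = 70734282393600.

70734282393600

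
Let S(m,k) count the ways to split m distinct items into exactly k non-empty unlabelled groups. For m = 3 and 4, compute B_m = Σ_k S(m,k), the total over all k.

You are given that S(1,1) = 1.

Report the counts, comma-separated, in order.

5, 15

r2: T_2,1=1×1+0=1; T_2,2=2×0+1=1
r3: T_3,1=1×1+0=1; T_3,2=2×1+1=3; T_3,3=3×0+1=1
r4: T_4,1=1×1+0=1; T_4,2=2×3+1=7; T_4,3=3×1+3=6; T_4,4=4×0+1=1
B_3 = ΣS(3,k) = 1+3+1 = 5
B_4 = ΣS(4,k) = 1+7+6+1 = 15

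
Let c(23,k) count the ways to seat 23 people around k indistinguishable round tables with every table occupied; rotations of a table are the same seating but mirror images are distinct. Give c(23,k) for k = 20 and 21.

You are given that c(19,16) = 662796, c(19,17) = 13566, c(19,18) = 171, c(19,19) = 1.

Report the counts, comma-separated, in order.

row 20: T[20][17]=19·13566+662796=920550  T[20][18]=19·171+13566=16815  T[20][19]=19·1+171=190  T[20][20]=19·0+1=1
row 21: T[21][18]=20·16815+920550=1256850  T[21][19]=20·190+16815=20615  T[21][20]=20·1+190=210  T[21][21]=20·0+1=1
row 22: T[22][19]=21·20615+1256850=1689765  T[22][20]=21·210+20615=25025  T[22][21]=21·1+210=231
row 23: T[23][20]=22·25025+1689765=2240315  T[23][21]=22·231+25025=30107
Read c(23,20) = 2240315, c(23,21) = 30107.

2240315, 30107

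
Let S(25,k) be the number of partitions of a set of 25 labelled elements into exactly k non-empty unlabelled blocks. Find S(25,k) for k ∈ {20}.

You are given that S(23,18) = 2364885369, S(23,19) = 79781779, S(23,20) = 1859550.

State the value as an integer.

6220194750

i=24: T(24,19)=2364885369+19·79781779=3880739170 | T(24,20)=79781779+20·1859550=116972779
i=25: T(25,20)=3880739170+20·116972779=6220194750
Read S(25,20) = 6220194750.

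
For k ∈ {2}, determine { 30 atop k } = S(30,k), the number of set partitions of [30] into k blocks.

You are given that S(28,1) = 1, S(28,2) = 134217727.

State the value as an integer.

536870911

row 29: T[29][1]=1·1+0=1  T[29][2]=2·134217727+1=268435455
row 30: T[30][2]=2·268435455+1=536870911
Read S(30,2) = 536870911.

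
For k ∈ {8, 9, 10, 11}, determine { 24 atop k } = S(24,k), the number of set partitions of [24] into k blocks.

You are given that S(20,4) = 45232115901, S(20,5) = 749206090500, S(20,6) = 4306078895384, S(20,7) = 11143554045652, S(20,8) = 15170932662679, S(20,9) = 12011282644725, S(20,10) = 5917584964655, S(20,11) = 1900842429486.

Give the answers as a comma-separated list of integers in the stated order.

[21] T[21,5]:5*749206090500+45232115901=3791262568401 · T[21,6]:6*4306078895384+749206090500=26585679462804 · T[21,7]:7*11143554045652+4306078895384=82310957214948 · T[21,8]:8*15170932662679+11143554045652=132511015347084 · T[21,9]:9*12011282644725+15170932662679=123272476465204 · T[21,10]:10*5917584964655+12011282644725=71187132291275 · T[21,11]:11*1900842429486+5917584964655=26826851689001
[22] T[22,6]:6*26585679462804+3791262568401=163305339345225 · T[22,7]:7*82310957214948+26585679462804=602762379967440 · T[22,8]:8*132511015347084+82310957214948=1142399079991620 · T[22,9]:9*123272476465204+132511015347084=1241963303533920 · T[22,10]:10*71187132291275+123272476465204=835143799377954 · T[22,11]:11*26826851689001+71187132291275=366282500870286
[23] T[23,7]:7*602762379967440+163305339345225=4382641999117305 · T[23,8]:8*1142399079991620+602762379967440=9741955019900400 · T[23,9]:9*1241963303533920+1142399079991620=12320068811796900 · T[23,10]:10*835143799377954+1241963303533920=9593401297313460 · T[23,11]:11*366282500870286+835143799377954=4864251308951100
[24] T[24,8]:8*9741955019900400+4382641999117305=82318282158320505 · T[24,9]:9*12320068811796900+9741955019900400=120622574326072500 · T[24,10]:10*9593401297313460+12320068811796900=108254081784931500 · T[24,11]:11*4864251308951100+9593401297313460=63100165695775560
Read S(24,8) = 82318282158320505, S(24,9) = 120622574326072500, S(24,10) = 108254081784931500, S(24,11) = 63100165695775560.

82318282158320505, 120622574326072500, 108254081784931500, 63100165695775560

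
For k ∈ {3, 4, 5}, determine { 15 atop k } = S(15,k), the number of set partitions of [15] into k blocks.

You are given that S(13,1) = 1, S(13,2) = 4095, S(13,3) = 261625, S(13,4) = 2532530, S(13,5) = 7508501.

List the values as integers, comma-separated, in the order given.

[14] T[14,2]:2*4095+1=8191 · T[14,3]:3*261625+4095=788970 · T[14,4]:4*2532530+261625=10391745 · T[14,5]:5*7508501+2532530=40075035
[15] T[15,3]:3*788970+8191=2375101 · T[15,4]:4*10391745+788970=42355950 · T[15,5]:5*40075035+10391745=210766920
Read S(15,3) = 2375101, S(15,4) = 42355950, S(15,5) = 210766920.

2375101, 42355950, 210766920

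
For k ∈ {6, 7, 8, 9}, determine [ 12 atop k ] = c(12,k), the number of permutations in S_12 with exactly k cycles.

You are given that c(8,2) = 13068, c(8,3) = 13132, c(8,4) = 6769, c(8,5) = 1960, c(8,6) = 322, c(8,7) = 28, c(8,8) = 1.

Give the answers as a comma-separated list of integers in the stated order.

13339535, 2637558, 357423, 32670

r9: T_9,3=8×13132+13068=118124; T_9,4=8×6769+13132=67284; T_9,5=8×1960+6769=22449; T_9,6=8×322+1960=4536; T_9,7=8×28+322=546; T_9,8=8×1+28=36; T_9,9=8×0+1=1
r10: T_10,4=9×67284+118124=723680; T_10,5=9×22449+67284=269325; T_10,6=9×4536+22449=63273; T_10,7=9×546+4536=9450; T_10,8=9×36+546=870; T_10,9=9×1+36=45
r11: T_11,5=10×269325+723680=3416930; T_11,6=10×63273+269325=902055; T_11,7=10×9450+63273=157773; T_11,8=10×870+9450=18150; T_11,9=10×45+870=1320
r12: T_12,6=11×902055+3416930=13339535; T_12,7=11×157773+902055=2637558; T_12,8=11×18150+157773=357423; T_12,9=11×1320+18150=32670
Read c(12,6) = 13339535, c(12,7) = 2637558, c(12,8) = 357423, c(12,9) = 32670.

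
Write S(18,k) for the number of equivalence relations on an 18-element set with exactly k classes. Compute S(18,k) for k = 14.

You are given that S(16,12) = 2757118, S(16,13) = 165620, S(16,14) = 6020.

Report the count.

8408778

i=17: T(17,13)=2757118+13·165620=4910178 | T(17,14)=165620+14·6020=249900
i=18: T(18,14)=4910178+14·249900=8408778
Read S(18,14) = 8408778.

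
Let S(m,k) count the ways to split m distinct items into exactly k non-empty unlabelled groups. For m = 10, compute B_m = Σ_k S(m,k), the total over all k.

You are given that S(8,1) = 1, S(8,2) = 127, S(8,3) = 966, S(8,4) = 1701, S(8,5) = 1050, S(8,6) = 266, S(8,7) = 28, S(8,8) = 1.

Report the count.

[9] T[9,1]:1*1+0=1 · T[9,2]:2*127+1=255 · T[9,3]:3*966+127=3025 · T[9,4]:4*1701+966=7770 · T[9,5]:5*1050+1701=6951 · T[9,6]:6*266+1050=2646 · T[9,7]:7*28+266=462 · T[9,8]:8*1+28=36 · T[9,9]:9*0+1=1
[10] T[10,1]:1*1+0=1 · T[10,2]:2*255+1=511 · T[10,3]:3*3025+255=9330 · T[10,4]:4*7770+3025=34105 · T[10,5]:5*6951+7770=42525 · T[10,6]:6*2646+6951=22827 · T[10,7]:7*462+2646=5880 · T[10,8]:8*36+462=750 · T[10,9]:9*1+36=45 · T[10,10]:10*0+1=1
B_10 = ΣS(10,k) = 1+511+9330+34105+42525+22827+5880+750+45+1 = 115975

115975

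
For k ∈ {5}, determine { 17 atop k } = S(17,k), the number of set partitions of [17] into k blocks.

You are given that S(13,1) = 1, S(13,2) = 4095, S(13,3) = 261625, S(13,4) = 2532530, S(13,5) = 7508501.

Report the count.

i=14: T(14,2)=1+2·4095=8191 | T(14,3)=4095+3·261625=788970 | T(14,4)=261625+4·2532530=10391745 | T(14,5)=2532530+5·7508501=40075035
i=15: T(15,3)=8191+3·788970=2375101 | T(15,4)=788970+4·10391745=42355950 | T(15,5)=10391745+5·40075035=210766920
i=16: T(16,4)=2375101+4·42355950=171798901 | T(16,5)=42355950+5·210766920=1096190550
i=17: T(17,5)=171798901+5·1096190550=5652751651
Read S(17,5) = 5652751651.

5652751651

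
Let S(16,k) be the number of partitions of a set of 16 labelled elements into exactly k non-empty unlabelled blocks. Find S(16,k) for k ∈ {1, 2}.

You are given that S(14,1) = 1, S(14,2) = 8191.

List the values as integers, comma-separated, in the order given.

1, 32767

@15  (15,1):1·1+0→1, (15,2):8191·2+1→16383
@16  (16,1):1·1+0→1, (16,2):16383·2+1→32767
Read S(16,1) = 1, S(16,2) = 32767.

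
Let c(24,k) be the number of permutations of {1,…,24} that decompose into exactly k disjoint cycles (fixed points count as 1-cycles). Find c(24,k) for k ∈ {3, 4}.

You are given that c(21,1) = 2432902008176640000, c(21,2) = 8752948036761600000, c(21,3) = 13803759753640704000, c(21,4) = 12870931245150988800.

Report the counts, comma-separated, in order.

row 22: T[22][1]=21·2432902008176640000+0=51090942171709440000  T[22][2]=21·8752948036761600000+2432902008176640000=186244810780170240000  T[22][3]=21·13803759753640704000+8752948036761600000=298631902863216384000  T[22][4]=21·12870931245150988800+13803759753640704000=284093315901811468800
row 23: T[23][2]=22·186244810780170240000+51090942171709440000=4148476779335454720000  T[23][3]=22·298631902863216384000+186244810780170240000=6756146673770930688000  T[23][4]=22·284093315901811468800+298631902863216384000=6548684852703068697600
row 24: T[24][3]=23·6756146673770930688000+4148476779335454720000=159539850276066860544000  T[24][4]=23·6548684852703068697600+6756146673770930688000=157375898285941510732800
Read c(24,3) = 159539850276066860544000, c(24,4) = 157375898285941510732800.

159539850276066860544000, 157375898285941510732800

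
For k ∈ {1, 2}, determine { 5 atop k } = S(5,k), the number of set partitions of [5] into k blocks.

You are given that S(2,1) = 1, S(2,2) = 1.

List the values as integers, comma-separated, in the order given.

r3: T_3,1=1×1+0=1; T_3,2=2×1+1=3
r4: T_4,1=1×1+0=1; T_4,2=2×3+1=7
r5: T_5,1=1×1+0=1; T_5,2=2×7+1=15
Read S(5,1) = 1, S(5,2) = 15.

1, 15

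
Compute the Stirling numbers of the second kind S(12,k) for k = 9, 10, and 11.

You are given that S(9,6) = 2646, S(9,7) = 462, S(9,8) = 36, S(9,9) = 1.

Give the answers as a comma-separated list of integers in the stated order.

[10] T[10,7]:7*462+2646=5880 · T[10,8]:8*36+462=750 · T[10,9]:9*1+36=45 · T[10,10]:10*0+1=1
[11] T[11,8]:8*750+5880=11880 · T[11,9]:9*45+750=1155 · T[11,10]:10*1+45=55 · T[11,11]:11*0+1=1
[12] T[12,9]:9*1155+11880=22275 · T[12,10]:10*55+1155=1705 · T[12,11]:11*1+55=66
Read S(12,9) = 22275, S(12,10) = 1705, S(12,11) = 66.

22275, 1705, 66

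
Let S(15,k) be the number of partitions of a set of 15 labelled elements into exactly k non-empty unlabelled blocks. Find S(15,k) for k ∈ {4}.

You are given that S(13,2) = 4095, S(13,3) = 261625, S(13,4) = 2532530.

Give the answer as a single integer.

42355950

i=14: T(14,3)=4095+3·261625=788970 | T(14,4)=261625+4·2532530=10391745
i=15: T(15,4)=788970+4·10391745=42355950
Read S(15,4) = 42355950.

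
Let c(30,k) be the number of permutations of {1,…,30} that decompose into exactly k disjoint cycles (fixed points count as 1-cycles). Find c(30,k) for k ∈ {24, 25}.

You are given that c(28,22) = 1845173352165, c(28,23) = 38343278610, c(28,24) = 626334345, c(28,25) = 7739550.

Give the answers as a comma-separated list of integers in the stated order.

[29] T[29,23]:28*38343278610+1845173352165=2918785153245 · T[29,24]:28*626334345+38343278610=55880640270 · T[29,25]:28*7739550+626334345=843041745
[30] T[30,24]:29*55880640270+2918785153245=4539323721075 · T[30,25]:29*843041745+55880640270=80328850875
Read c(30,24) = 4539323721075, c(30,25) = 80328850875.

4539323721075, 80328850875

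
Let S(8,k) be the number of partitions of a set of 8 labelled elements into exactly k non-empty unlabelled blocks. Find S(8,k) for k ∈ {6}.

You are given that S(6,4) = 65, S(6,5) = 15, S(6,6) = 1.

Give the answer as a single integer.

266

@7  (7,5):15·5+65→140, (7,6):1·6+15→21
@8  (8,6):21·6+140→266
Read S(8,6) = 266.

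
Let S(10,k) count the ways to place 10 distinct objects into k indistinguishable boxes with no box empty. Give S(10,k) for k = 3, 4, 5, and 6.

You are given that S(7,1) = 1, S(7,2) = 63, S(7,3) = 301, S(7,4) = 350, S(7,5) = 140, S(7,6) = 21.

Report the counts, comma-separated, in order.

[8] T[8,1]:1*1+0=1 · T[8,2]:2*63+1=127 · T[8,3]:3*301+63=966 · T[8,4]:4*350+301=1701 · T[8,5]:5*140+350=1050 · T[8,6]:6*21+140=266
[9] T[9,2]:2*127+1=255 · T[9,3]:3*966+127=3025 · T[9,4]:4*1701+966=7770 · T[9,5]:5*1050+1701=6951 · T[9,6]:6*266+1050=2646
[10] T[10,3]:3*3025+255=9330 · T[10,4]:4*7770+3025=34105 · T[10,5]:5*6951+7770=42525 · T[10,6]:6*2646+6951=22827
Read S(10,3) = 9330, S(10,4) = 34105, S(10,5) = 42525, S(10,6) = 22827.

9330, 34105, 42525, 22827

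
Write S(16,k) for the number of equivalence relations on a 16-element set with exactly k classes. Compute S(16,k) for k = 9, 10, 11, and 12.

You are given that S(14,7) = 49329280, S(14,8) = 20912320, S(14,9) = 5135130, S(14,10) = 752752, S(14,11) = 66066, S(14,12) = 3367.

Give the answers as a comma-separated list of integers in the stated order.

820784250, 193754990, 28936908, 2757118

r15: T_15,8=8×20912320+49329280=216627840; T_15,9=9×5135130+20912320=67128490; T_15,10=10×752752+5135130=12662650; T_15,11=11×66066+752752=1479478; T_15,12=12×3367+66066=106470
r16: T_16,9=9×67128490+216627840=820784250; T_16,10=10×12662650+67128490=193754990; T_16,11=11×1479478+12662650=28936908; T_16,12=12×106470+1479478=2757118
Read S(16,9) = 820784250, S(16,10) = 193754990, S(16,11) = 28936908, S(16,12) = 2757118.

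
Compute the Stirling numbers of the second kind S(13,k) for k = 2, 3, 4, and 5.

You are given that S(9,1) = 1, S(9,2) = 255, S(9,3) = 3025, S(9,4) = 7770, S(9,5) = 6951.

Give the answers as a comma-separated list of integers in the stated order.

4095, 261625, 2532530, 7508501

@10  (10,1):1·1+0→1, (10,2):255·2+1→511, (10,3):3025·3+255→9330, (10,4):7770·4+3025→34105, (10,5):6951·5+7770→42525
@11  (11,1):1·1+0→1, (11,2):511·2+1→1023, (11,3):9330·3+511→28501, (11,4):34105·4+9330→145750, (11,5):42525·5+34105→246730
@12  (12,1):1·1+0→1, (12,2):1023·2+1→2047, (12,3):28501·3+1023→86526, (12,4):145750·4+28501→611501, (12,5):246730·5+145750→1379400
@13  (13,2):2047·2+1→4095, (13,3):86526·3+2047→261625, (13,4):611501·4+86526→2532530, (13,5):1379400·5+611501→7508501
Read S(13,2) = 4095, S(13,3) = 261625, S(13,4) = 2532530, S(13,5) = 7508501.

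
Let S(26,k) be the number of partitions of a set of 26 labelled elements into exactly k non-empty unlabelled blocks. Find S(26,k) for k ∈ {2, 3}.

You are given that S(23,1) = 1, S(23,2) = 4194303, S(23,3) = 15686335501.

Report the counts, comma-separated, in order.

r24: T_24,1=1×1+0=1; T_24,2=2×4194303+1=8388607; T_24,3=3×15686335501+4194303=47063200806
r25: T_25,1=1×1+0=1; T_25,2=2×8388607+1=16777215; T_25,3=3×47063200806+8388607=141197991025
r26: T_26,2=2×16777215+1=33554431; T_26,3=3×141197991025+16777215=423610750290
Read S(26,2) = 33554431, S(26,3) = 423610750290.

33554431, 423610750290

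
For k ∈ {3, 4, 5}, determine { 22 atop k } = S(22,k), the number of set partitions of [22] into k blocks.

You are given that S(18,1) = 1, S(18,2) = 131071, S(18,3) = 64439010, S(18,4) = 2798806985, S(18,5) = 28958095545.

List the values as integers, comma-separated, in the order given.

[19] T[19,1]:1*1+0=1 · T[19,2]:2*131071+1=262143 · T[19,3]:3*64439010+131071=193448101 · T[19,4]:4*2798806985+64439010=11259666950 · T[19,5]:5*28958095545+2798806985=147589284710
[20] T[20,1]:1*1+0=1 · T[20,2]:2*262143+1=524287 · T[20,3]:3*193448101+262143=580606446 · T[20,4]:4*11259666950+193448101=45232115901 · T[20,5]:5*147589284710+11259666950=749206090500
[21] T[21,2]:2*524287+1=1048575 · T[21,3]:3*580606446+524287=1742343625 · T[21,4]:4*45232115901+580606446=181509070050 · T[21,5]:5*749206090500+45232115901=3791262568401
[22] T[22,3]:3*1742343625+1048575=5228079450 · T[22,4]:4*181509070050+1742343625=727778623825 · T[22,5]:5*3791262568401+181509070050=19137821912055
Read S(22,3) = 5228079450, S(22,4) = 727778623825, S(22,5) = 19137821912055.

5228079450, 727778623825, 19137821912055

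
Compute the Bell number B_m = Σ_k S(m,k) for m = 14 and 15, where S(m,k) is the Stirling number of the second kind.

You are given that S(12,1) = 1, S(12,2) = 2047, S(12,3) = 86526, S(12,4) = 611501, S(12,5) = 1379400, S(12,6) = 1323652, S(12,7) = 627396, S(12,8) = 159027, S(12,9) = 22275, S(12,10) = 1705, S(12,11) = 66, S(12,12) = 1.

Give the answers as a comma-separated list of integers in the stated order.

190899322, 1382958545

@13  (13,1):1·1+0→1, (13,2):2047·2+1→4095, (13,3):86526·3+2047→261625, (13,4):611501·4+86526→2532530, (13,5):1379400·5+611501→7508501, (13,6):1323652·6+1379400→9321312, (13,7):627396·7+1323652→5715424, (13,8):159027·8+627396→1899612, (13,9):22275·9+159027→359502, (13,10):1705·10+22275→39325, (13,11):66·11+1705→2431, (13,12):1·12+66→78, (13,13):0·13+1→1
@14  (14,1):1·1+0→1, (14,2):4095·2+1→8191, (14,3):261625·3+4095→788970, (14,4):2532530·4+261625→10391745, (14,5):7508501·5+2532530→40075035, (14,6):9321312·6+7508501→63436373, (14,7):5715424·7+9321312→49329280, (14,8):1899612·8+5715424→20912320, (14,9):359502·9+1899612→5135130, (14,10):39325·10+359502→752752, (14,11):2431·11+39325→66066, (14,12):78·12+2431→3367, (14,13):1·13+78→91, (14,14):0·14+1→1
@15  (15,1):1·1+0→1, (15,2):8191·2+1→16383, (15,3):788970·3+8191→2375101, (15,4):10391745·4+788970→42355950, (15,5):40075035·5+10391745→210766920, (15,6):63436373·6+40075035→420693273, (15,7):49329280·7+63436373→408741333, (15,8):20912320·8+49329280→216627840, (15,9):5135130·9+20912320→67128490, (15,10):752752·10+5135130→12662650, (15,11):66066·11+752752→1479478, (15,12):3367·12+66066→106470, (15,13):91·13+3367→4550, (15,14):1·14+91→105, (15,15):0·15+1→1
B_14 = ΣS(14,k) = 1+8191+788970+10391745+40075035+63436373+49329280+20912320+5135130+752752+66066+3367+91+1 = 190899322
B_15 = ΣS(15,k) = 1+16383+2375101+42355950+210766920+420693273+408741333+216627840+67128490+12662650+1479478+106470+4550+105+1 = 1382958545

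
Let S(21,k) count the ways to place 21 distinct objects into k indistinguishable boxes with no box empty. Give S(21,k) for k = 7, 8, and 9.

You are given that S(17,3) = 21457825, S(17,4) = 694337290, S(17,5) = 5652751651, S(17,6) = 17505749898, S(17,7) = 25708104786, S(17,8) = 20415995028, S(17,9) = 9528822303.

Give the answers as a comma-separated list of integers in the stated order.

r18: T_18,4=4×694337290+21457825=2798806985; T_18,5=5×5652751651+694337290=28958095545; T_18,6=6×17505749898+5652751651=110687251039; T_18,7=7×25708104786+17505749898=197462483400; T_18,8=8×20415995028+25708104786=189036065010; T_18,9=9×9528822303+20415995028=106175395755
r19: T_19,5=5×28958095545+2798806985=147589284710; T_19,6=6×110687251039+28958095545=693081601779; T_19,7=7×197462483400+110687251039=1492924634839; T_19,8=8×189036065010+197462483400=1709751003480; T_19,9=9×106175395755+189036065010=1144614626805
r20: T_20,6=6×693081601779+147589284710=4306078895384; T_20,7=7×1492924634839+693081601779=11143554045652; T_20,8=8×1709751003480+1492924634839=15170932662679; T_20,9=9×1144614626805+1709751003480=12011282644725
r21: T_21,7=7×11143554045652+4306078895384=82310957214948; T_21,8=8×15170932662679+11143554045652=132511015347084; T_21,9=9×12011282644725+15170932662679=123272476465204
Read S(21,7) = 82310957214948, S(21,8) = 132511015347084, S(21,9) = 123272476465204.

82310957214948, 132511015347084, 123272476465204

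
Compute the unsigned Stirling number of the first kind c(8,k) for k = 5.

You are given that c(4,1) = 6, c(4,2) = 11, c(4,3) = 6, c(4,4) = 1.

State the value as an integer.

row 5: T[5][2]=4·11+6=50  T[5][3]=4·6+11=35  T[5][4]=4·1+6=10  T[5][5]=4·0+1=1
row 6: T[6][3]=5·35+50=225  T[6][4]=5·10+35=85  T[6][5]=5·1+10=15
row 7: T[7][4]=6·85+225=735  T[7][5]=6·15+85=175
row 8: T[8][5]=7·175+735=1960
Read c(8,5) = 1960.

1960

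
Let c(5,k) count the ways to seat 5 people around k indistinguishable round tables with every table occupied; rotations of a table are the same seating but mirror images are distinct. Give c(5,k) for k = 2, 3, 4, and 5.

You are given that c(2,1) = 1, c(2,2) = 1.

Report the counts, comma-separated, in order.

@3  (3,1):1·2+0→2, (3,2):1·2+1→3, (3,3):0·2+1→1
@4  (4,1):2·3+0→6, (4,2):3·3+2→11, (4,3):1·3+3→6, (4,4):0·3+1→1
@5  (5,2):11·4+6→50, (5,3):6·4+11→35, (5,4):1·4+6→10, (5,5):0·4+1→1
Read c(5,2) = 50, c(5,3) = 35, c(5,4) = 10, c(5,5) = 1.

50, 35, 10, 1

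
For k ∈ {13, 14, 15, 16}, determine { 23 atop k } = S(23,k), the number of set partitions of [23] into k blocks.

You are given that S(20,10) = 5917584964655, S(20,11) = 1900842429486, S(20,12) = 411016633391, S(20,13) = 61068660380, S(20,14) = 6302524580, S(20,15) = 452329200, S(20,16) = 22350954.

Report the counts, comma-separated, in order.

r21: T_21,11=11×1900842429486+5917584964655=26826851689001; T_21,12=12×411016633391+1900842429486=6833042030178; T_21,13=13×61068660380+411016633391=1204909218331; T_21,14=14×6302524580+61068660380=149304004500; T_21,15=15×452329200+6302524580=13087462580; T_21,16=16×22350954+452329200=809944464
r22: T_22,12=12×6833042030178+26826851689001=108823356051137; T_22,13=13×1204909218331+6833042030178=22496861868481; T_22,14=14×149304004500+1204909218331=3295165281331; T_22,15=15×13087462580+149304004500=345615943200; T_22,16=16×809944464+13087462580=26046574004
r23: T_23,13=13×22496861868481+108823356051137=401282560341390; T_23,14=14×3295165281331+22496861868481=68629175807115; T_23,15=15×345615943200+3295165281331=8479404429331; T_23,16=16×26046574004+345615943200=762361127264
Read S(23,13) = 401282560341390, S(23,14) = 68629175807115, S(23,15) = 8479404429331, S(23,16) = 762361127264.

401282560341390, 68629175807115, 8479404429331, 762361127264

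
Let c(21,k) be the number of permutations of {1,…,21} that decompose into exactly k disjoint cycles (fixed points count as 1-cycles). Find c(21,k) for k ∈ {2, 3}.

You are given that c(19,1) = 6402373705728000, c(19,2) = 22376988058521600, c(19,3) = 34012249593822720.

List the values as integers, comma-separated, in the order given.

8752948036761600000, 13803759753640704000

[20] T[20,1]:19*6402373705728000+0=121645100408832000 · T[20,2]:19*22376988058521600+6402373705728000=431565146817638400 · T[20,3]:19*34012249593822720+22376988058521600=668609730341153280
[21] T[21,2]:20*431565146817638400+121645100408832000=8752948036761600000 · T[21,3]:20*668609730341153280+431565146817638400=13803759753640704000
Read c(21,2) = 8752948036761600000, c(21,3) = 13803759753640704000.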